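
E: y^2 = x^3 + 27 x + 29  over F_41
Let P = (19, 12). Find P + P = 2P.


Doubling: s = (3 x1^2 + a) / (2 y1)
s = (3*19^2 + 27) / (2*12) mod 41 = 36
x3 = s^2 - 2 x1 mod 41 = 36^2 - 2*19 = 28
y3 = s (x1 - x3) - y1 mod 41 = 36 * (19 - 28) - 12 = 33

2P = (28, 33)


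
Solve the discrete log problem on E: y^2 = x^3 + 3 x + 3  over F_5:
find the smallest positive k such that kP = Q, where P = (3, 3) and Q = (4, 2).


Enumerate multiples of P until we hit Q = (4, 2):
  1P = (3, 3)
  2P = (4, 2)
Match found at i = 2.

k = 2


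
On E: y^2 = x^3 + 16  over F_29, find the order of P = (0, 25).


Compute successive multiples of P until we hit O:
  1P = (0, 25)
  2P = (0, 4)
  3P = O

ord(P) = 3


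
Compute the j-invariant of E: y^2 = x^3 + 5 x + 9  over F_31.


Delta = -16(4 a^3 + 27 b^2) mod 31 = 5
-1728 * (4 a)^3 = -1728 * (4*5)^3 mod 31 = 16
j = 16 * 5^(-1) mod 31 = 28

j = 28 (mod 31)


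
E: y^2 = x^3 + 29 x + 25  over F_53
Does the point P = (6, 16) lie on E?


Check whether y^2 = x^3 + 29 x + 25 (mod 53) for (x, y) = (6, 16).
LHS: y^2 = 16^2 mod 53 = 44
RHS: x^3 + 29 x + 25 = 6^3 + 29*6 + 25 mod 53 = 44
LHS = RHS

Yes, on the curve


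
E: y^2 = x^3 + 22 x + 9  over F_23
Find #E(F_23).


For each x in F_23, count y with y^2 = x^3 + 22 x + 9 mod 23:
  x = 0: RHS = 9, y in [3, 20]  -> 2 point(s)
  x = 1: RHS = 9, y in [3, 20]  -> 2 point(s)
  x = 4: RHS = 0, y in [0]  -> 1 point(s)
  x = 6: RHS = 12, y in [9, 14]  -> 2 point(s)
  x = 7: RHS = 0, y in [0]  -> 1 point(s)
  x = 9: RHS = 16, y in [4, 19]  -> 2 point(s)
  x = 11: RHS = 18, y in [8, 15]  -> 2 point(s)
  x = 12: RHS = 0, y in [0]  -> 1 point(s)
  x = 13: RHS = 8, y in [10, 13]  -> 2 point(s)
  x = 14: RHS = 2, y in [5, 18]  -> 2 point(s)
  x = 16: RHS = 18, y in [8, 15]  -> 2 point(s)
  x = 17: RHS = 6, y in [11, 12]  -> 2 point(s)
  x = 18: RHS = 4, y in [2, 21]  -> 2 point(s)
  x = 19: RHS = 18, y in [8, 15]  -> 2 point(s)
  x = 20: RHS = 8, y in [10, 13]  -> 2 point(s)
  x = 21: RHS = 3, y in [7, 16]  -> 2 point(s)
  x = 22: RHS = 9, y in [3, 20]  -> 2 point(s)
Affine points: 31. Add the point at infinity: total = 32.

#E(F_23) = 32


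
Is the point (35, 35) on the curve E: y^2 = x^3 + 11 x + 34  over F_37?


Check whether y^2 = x^3 + 11 x + 34 (mod 37) for (x, y) = (35, 35).
LHS: y^2 = 35^2 mod 37 = 4
RHS: x^3 + 11 x + 34 = 35^3 + 11*35 + 34 mod 37 = 4
LHS = RHS

Yes, on the curve


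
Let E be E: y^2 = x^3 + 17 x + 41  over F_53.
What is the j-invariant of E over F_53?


Delta = -16(4 a^3 + 27 b^2) mod 53 = 31
-1728 * (4 a)^3 = -1728 * (4*17)^3 mod 53 = 14
j = 14 * 31^(-1) mod 53 = 9

j = 9 (mod 53)


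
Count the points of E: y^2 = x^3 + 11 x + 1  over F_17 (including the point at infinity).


For each x in F_17, count y with y^2 = x^3 + 11 x + 1 mod 17:
  x = 0: RHS = 1, y in [1, 16]  -> 2 point(s)
  x = 1: RHS = 13, y in [8, 9]  -> 2 point(s)
  x = 7: RHS = 13, y in [8, 9]  -> 2 point(s)
  x = 9: RHS = 13, y in [8, 9]  -> 2 point(s)
  x = 11: RHS = 8, y in [5, 12]  -> 2 point(s)
  x = 12: RHS = 8, y in [5, 12]  -> 2 point(s)
  x = 14: RHS = 9, y in [3, 14]  -> 2 point(s)
Affine points: 14. Add the point at infinity: total = 15.

#E(F_17) = 15


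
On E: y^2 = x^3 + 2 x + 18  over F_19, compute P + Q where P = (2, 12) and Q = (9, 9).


P != Q, so use the chord formula.
s = (y2 - y1) / (x2 - x1) = (16) / (7) mod 19 = 5
x3 = s^2 - x1 - x2 mod 19 = 5^2 - 2 - 9 = 14
y3 = s (x1 - x3) - y1 mod 19 = 5 * (2 - 14) - 12 = 4

P + Q = (14, 4)


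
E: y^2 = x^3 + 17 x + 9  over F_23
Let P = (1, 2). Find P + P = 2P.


Doubling: s = (3 x1^2 + a) / (2 y1)
s = (3*1^2 + 17) / (2*2) mod 23 = 5
x3 = s^2 - 2 x1 mod 23 = 5^2 - 2*1 = 0
y3 = s (x1 - x3) - y1 mod 23 = 5 * (1 - 0) - 2 = 3

2P = (0, 3)


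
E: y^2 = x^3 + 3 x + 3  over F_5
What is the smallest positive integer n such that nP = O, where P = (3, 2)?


Compute successive multiples of P until we hit O:
  1P = (3, 2)
  2P = (4, 3)
  3P = (4, 2)
  4P = (3, 3)
  5P = O

ord(P) = 5


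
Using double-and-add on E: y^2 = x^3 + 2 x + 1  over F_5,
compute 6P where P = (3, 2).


k = 6 = 110_2 (binary, LSB first: 011)
Double-and-add from P = (3, 2):
  bit 0 = 0: acc unchanged = O
  bit 1 = 1: acc = O + (0, 1) = (0, 1)
  bit 2 = 1: acc = (0, 1) + (1, 3) = (3, 3)

6P = (3, 3)


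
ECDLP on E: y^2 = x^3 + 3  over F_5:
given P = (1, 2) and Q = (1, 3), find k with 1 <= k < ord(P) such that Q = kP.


Enumerate multiples of P until we hit Q = (1, 3):
  1P = (1, 2)
  2P = (2, 1)
  3P = (3, 0)
  4P = (2, 4)
  5P = (1, 3)
Match found at i = 5.

k = 5


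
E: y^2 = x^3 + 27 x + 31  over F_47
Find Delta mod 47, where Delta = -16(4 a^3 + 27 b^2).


4 a^3 + 27 b^2 = 4*27^3 + 27*31^2 = 78732 + 25947 = 104679
Delta = -16 * (104679) = -1674864
Delta mod 47 = 28

Delta = 28 (mod 47)


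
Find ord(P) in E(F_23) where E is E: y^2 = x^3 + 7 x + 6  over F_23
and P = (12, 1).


Compute successive multiples of P until we hit O:
  1P = (12, 1)
  2P = (0, 11)
  3P = (20, 21)
  4P = (3, 10)
  5P = (9, 19)
  6P = (15, 17)
  7P = (4, 11)
  8P = (10, 8)
  ... (continuing to 21P)
  21P = O

ord(P) = 21


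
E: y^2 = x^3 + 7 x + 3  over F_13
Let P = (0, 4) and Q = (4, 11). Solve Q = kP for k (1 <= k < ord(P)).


Enumerate multiples of P until we hit Q = (4, 11):
  1P = (0, 4)
  2P = (3, 8)
  3P = (6, 1)
  4P = (4, 11)
Match found at i = 4.

k = 4


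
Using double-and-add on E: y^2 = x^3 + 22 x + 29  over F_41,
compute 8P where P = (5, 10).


k = 8 = 1000_2 (binary, LSB first: 0001)
Double-and-add from P = (5, 10):
  bit 0 = 0: acc unchanged = O
  bit 1 = 0: acc unchanged = O
  bit 2 = 0: acc unchanged = O
  bit 3 = 1: acc = O + (19, 7) = (19, 7)

8P = (19, 7)


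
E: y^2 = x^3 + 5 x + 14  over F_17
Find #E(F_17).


For each x in F_17, count y with y^2 = x^3 + 5 x + 14 mod 17:
  x = 2: RHS = 15, y in [7, 10]  -> 2 point(s)
  x = 4: RHS = 13, y in [8, 9]  -> 2 point(s)
  x = 7: RHS = 1, y in [1, 16]  -> 2 point(s)
  x = 12: RHS = 0, y in [0]  -> 1 point(s)
  x = 13: RHS = 15, y in [7, 10]  -> 2 point(s)
  x = 15: RHS = 13, y in [8, 9]  -> 2 point(s)
  x = 16: RHS = 8, y in [5, 12]  -> 2 point(s)
Affine points: 13. Add the point at infinity: total = 14.

#E(F_17) = 14


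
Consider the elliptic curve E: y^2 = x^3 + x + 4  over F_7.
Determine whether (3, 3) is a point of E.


Check whether y^2 = x^3 + 1 x + 4 (mod 7) for (x, y) = (3, 3).
LHS: y^2 = 3^2 mod 7 = 2
RHS: x^3 + 1 x + 4 = 3^3 + 1*3 + 4 mod 7 = 6
LHS != RHS

No, not on the curve


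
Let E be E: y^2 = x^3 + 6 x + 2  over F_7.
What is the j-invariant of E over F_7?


Delta = -16(4 a^3 + 27 b^2) mod 7 = 2
-1728 * (4 a)^3 = -1728 * (4*6)^3 mod 7 = 6
j = 6 * 2^(-1) mod 7 = 3

j = 3 (mod 7)


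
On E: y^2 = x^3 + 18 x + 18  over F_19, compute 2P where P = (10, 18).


Doubling: s = (3 x1^2 + a) / (2 y1)
s = (3*10^2 + 18) / (2*18) mod 19 = 12
x3 = s^2 - 2 x1 mod 19 = 12^2 - 2*10 = 10
y3 = s (x1 - x3) - y1 mod 19 = 12 * (10 - 10) - 18 = 1

2P = (10, 1)


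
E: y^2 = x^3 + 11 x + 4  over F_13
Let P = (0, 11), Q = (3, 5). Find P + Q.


P != Q, so use the chord formula.
s = (y2 - y1) / (x2 - x1) = (7) / (3) mod 13 = 11
x3 = s^2 - x1 - x2 mod 13 = 11^2 - 0 - 3 = 1
y3 = s (x1 - x3) - y1 mod 13 = 11 * (0 - 1) - 11 = 4

P + Q = (1, 4)


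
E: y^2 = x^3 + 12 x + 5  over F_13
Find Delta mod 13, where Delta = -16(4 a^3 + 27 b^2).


4 a^3 + 27 b^2 = 4*12^3 + 27*5^2 = 6912 + 675 = 7587
Delta = -16 * (7587) = -121392
Delta mod 13 = 2

Delta = 2 (mod 13)


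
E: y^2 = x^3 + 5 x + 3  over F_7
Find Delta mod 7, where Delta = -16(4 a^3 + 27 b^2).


4 a^3 + 27 b^2 = 4*5^3 + 27*3^2 = 500 + 243 = 743
Delta = -16 * (743) = -11888
Delta mod 7 = 5

Delta = 5 (mod 7)


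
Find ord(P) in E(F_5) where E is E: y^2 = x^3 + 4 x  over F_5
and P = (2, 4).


Compute successive multiples of P until we hit O:
  1P = (2, 4)
  2P = (0, 0)
  3P = (2, 1)
  4P = O

ord(P) = 4


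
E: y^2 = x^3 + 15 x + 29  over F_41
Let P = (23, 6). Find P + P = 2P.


Doubling: s = (3 x1^2 + a) / (2 y1)
s = (3*23^2 + 15) / (2*6) mod 41 = 31
x3 = s^2 - 2 x1 mod 41 = 31^2 - 2*23 = 13
y3 = s (x1 - x3) - y1 mod 41 = 31 * (23 - 13) - 6 = 17

2P = (13, 17)


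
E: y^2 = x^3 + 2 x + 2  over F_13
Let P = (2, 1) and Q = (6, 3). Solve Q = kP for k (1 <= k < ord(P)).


Enumerate multiples of P until we hit Q = (6, 3):
  1P = (2, 1)
  2P = (6, 10)
  3P = (6, 3)
Match found at i = 3.

k = 3


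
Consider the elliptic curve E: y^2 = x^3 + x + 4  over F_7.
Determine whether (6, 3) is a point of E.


Check whether y^2 = x^3 + 1 x + 4 (mod 7) for (x, y) = (6, 3).
LHS: y^2 = 3^2 mod 7 = 2
RHS: x^3 + 1 x + 4 = 6^3 + 1*6 + 4 mod 7 = 2
LHS = RHS

Yes, on the curve


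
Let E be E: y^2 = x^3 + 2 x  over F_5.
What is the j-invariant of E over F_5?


Delta = -16(4 a^3 + 27 b^2) mod 5 = 3
-1728 * (4 a)^3 = -1728 * (4*2)^3 mod 5 = 4
j = 4 * 3^(-1) mod 5 = 3

j = 3 (mod 5)


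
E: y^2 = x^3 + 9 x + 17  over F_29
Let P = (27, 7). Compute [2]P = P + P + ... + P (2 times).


k = 2 = 10_2 (binary, LSB first: 01)
Double-and-add from P = (27, 7):
  bit 0 = 0: acc unchanged = O
  bit 1 = 1: acc = O + (28, 6) = (28, 6)

2P = (28, 6)


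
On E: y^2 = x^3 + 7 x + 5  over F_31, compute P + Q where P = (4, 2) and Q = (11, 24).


P != Q, so use the chord formula.
s = (y2 - y1) / (x2 - x1) = (22) / (7) mod 31 = 12
x3 = s^2 - x1 - x2 mod 31 = 12^2 - 4 - 11 = 5
y3 = s (x1 - x3) - y1 mod 31 = 12 * (4 - 5) - 2 = 17

P + Q = (5, 17)


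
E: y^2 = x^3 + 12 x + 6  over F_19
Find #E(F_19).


For each x in F_19, count y with y^2 = x^3 + 12 x + 6 mod 19:
  x = 0: RHS = 6, y in [5, 14]  -> 2 point(s)
  x = 1: RHS = 0, y in [0]  -> 1 point(s)
  x = 2: RHS = 0, y in [0]  -> 1 point(s)
  x = 4: RHS = 4, y in [2, 17]  -> 2 point(s)
  x = 5: RHS = 1, y in [1, 18]  -> 2 point(s)
  x = 6: RHS = 9, y in [3, 16]  -> 2 point(s)
  x = 8: RHS = 6, y in [5, 14]  -> 2 point(s)
  x = 9: RHS = 7, y in [8, 11]  -> 2 point(s)
  x = 10: RHS = 5, y in [9, 10]  -> 2 point(s)
  x = 11: RHS = 6, y in [5, 14]  -> 2 point(s)
  x = 12: RHS = 16, y in [4, 15]  -> 2 point(s)
  x = 14: RHS = 11, y in [7, 12]  -> 2 point(s)
  x = 16: RHS = 0, y in [0]  -> 1 point(s)
Affine points: 23. Add the point at infinity: total = 24.

#E(F_19) = 24


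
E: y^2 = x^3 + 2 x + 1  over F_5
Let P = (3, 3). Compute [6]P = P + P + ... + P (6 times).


k = 6 = 110_2 (binary, LSB first: 011)
Double-and-add from P = (3, 3):
  bit 0 = 0: acc unchanged = O
  bit 1 = 1: acc = O + (0, 4) = (0, 4)
  bit 2 = 1: acc = (0, 4) + (1, 2) = (3, 2)

6P = (3, 2)


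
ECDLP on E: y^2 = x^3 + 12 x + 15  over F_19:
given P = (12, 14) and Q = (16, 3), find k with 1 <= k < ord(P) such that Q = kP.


Enumerate multiples of P until we hit Q = (16, 3):
  1P = (12, 14)
  2P = (1, 3)
  3P = (7, 10)
  4P = (9, 15)
  5P = (15, 6)
  6P = (16, 3)
Match found at i = 6.

k = 6


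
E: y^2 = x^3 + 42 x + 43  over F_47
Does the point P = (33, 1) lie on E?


Check whether y^2 = x^3 + 42 x + 43 (mod 47) for (x, y) = (33, 1).
LHS: y^2 = 1^2 mod 47 = 1
RHS: x^3 + 42 x + 43 = 33^3 + 42*33 + 43 mod 47 = 1
LHS = RHS

Yes, on the curve


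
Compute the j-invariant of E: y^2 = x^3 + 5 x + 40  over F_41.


Delta = -16(4 a^3 + 27 b^2) mod 41 = 14
-1728 * (4 a)^3 = -1728 * (4*5)^3 mod 41 = 11
j = 11 * 14^(-1) mod 41 = 33

j = 33 (mod 41)


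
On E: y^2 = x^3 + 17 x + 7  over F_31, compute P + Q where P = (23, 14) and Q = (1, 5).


P != Q, so use the chord formula.
s = (y2 - y1) / (x2 - x1) = (22) / (9) mod 31 = 30
x3 = s^2 - x1 - x2 mod 31 = 30^2 - 23 - 1 = 8
y3 = s (x1 - x3) - y1 mod 31 = 30 * (23 - 8) - 14 = 2

P + Q = (8, 2)


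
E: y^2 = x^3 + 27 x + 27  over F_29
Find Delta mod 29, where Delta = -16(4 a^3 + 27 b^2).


4 a^3 + 27 b^2 = 4*27^3 + 27*27^2 = 78732 + 19683 = 98415
Delta = -16 * (98415) = -1574640
Delta mod 29 = 2

Delta = 2 (mod 29)


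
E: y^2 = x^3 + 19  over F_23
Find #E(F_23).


For each x in F_23, count y with y^2 = x^3 + 0 x + 19 mod 23:
  x = 2: RHS = 4, y in [2, 21]  -> 2 point(s)
  x = 3: RHS = 0, y in [0]  -> 1 point(s)
  x = 5: RHS = 6, y in [11, 12]  -> 2 point(s)
  x = 8: RHS = 2, y in [5, 18]  -> 2 point(s)
  x = 9: RHS = 12, y in [9, 14]  -> 2 point(s)
  x = 11: RHS = 16, y in [4, 19]  -> 2 point(s)
  x = 13: RHS = 8, y in [10, 13]  -> 2 point(s)
  x = 14: RHS = 3, y in [7, 16]  -> 2 point(s)
  x = 15: RHS = 13, y in [6, 17]  -> 2 point(s)
  x = 18: RHS = 9, y in [3, 20]  -> 2 point(s)
  x = 19: RHS = 1, y in [1, 22]  -> 2 point(s)
  x = 22: RHS = 18, y in [8, 15]  -> 2 point(s)
Affine points: 23. Add the point at infinity: total = 24.

#E(F_23) = 24


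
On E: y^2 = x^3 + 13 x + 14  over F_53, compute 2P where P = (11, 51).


Doubling: s = (3 x1^2 + a) / (2 y1)
s = (3*11^2 + 13) / (2*51) mod 53 = 12
x3 = s^2 - 2 x1 mod 53 = 12^2 - 2*11 = 16
y3 = s (x1 - x3) - y1 mod 53 = 12 * (11 - 16) - 51 = 48

2P = (16, 48)


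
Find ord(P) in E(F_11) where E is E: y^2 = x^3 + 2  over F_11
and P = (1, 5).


Compute successive multiples of P until we hit O:
  1P = (1, 5)
  2P = (7, 2)
  3P = (6, 3)
  4P = (9, 7)
  5P = (10, 1)
  6P = (4, 0)
  7P = (10, 10)
  8P = (9, 4)
  ... (continuing to 12P)
  12P = O

ord(P) = 12


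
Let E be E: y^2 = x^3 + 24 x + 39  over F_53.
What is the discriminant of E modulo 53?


4 a^3 + 27 b^2 = 4*24^3 + 27*39^2 = 55296 + 41067 = 96363
Delta = -16 * (96363) = -1541808
Delta mod 53 = 15

Delta = 15 (mod 53)


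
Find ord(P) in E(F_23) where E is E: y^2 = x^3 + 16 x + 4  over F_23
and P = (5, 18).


Compute successive multiples of P until we hit O:
  1P = (5, 18)
  2P = (16, 20)
  3P = (18, 11)
  4P = (9, 16)
  5P = (15, 10)
  6P = (11, 19)
  7P = (0, 2)
  8P = (8, 0)
  ... (continuing to 16P)
  16P = O

ord(P) = 16


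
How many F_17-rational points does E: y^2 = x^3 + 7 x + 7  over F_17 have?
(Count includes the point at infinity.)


For each x in F_17, count y with y^2 = x^3 + 7 x + 7 mod 17:
  x = 1: RHS = 15, y in [7, 10]  -> 2 point(s)
  x = 3: RHS = 4, y in [2, 15]  -> 2 point(s)
  x = 7: RHS = 8, y in [5, 12]  -> 2 point(s)
  x = 9: RHS = 0, y in [0]  -> 1 point(s)
  x = 11: RHS = 4, y in [2, 15]  -> 2 point(s)
  x = 12: RHS = 0, y in [0]  -> 1 point(s)
  x = 13: RHS = 0, y in [0]  -> 1 point(s)
  x = 15: RHS = 2, y in [6, 11]  -> 2 point(s)
  x = 16: RHS = 16, y in [4, 13]  -> 2 point(s)
Affine points: 15. Add the point at infinity: total = 16.

#E(F_17) = 16


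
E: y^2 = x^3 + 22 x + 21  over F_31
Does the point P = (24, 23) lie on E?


Check whether y^2 = x^3 + 22 x + 21 (mod 31) for (x, y) = (24, 23).
LHS: y^2 = 23^2 mod 31 = 2
RHS: x^3 + 22 x + 21 = 24^3 + 22*24 + 21 mod 31 = 20
LHS != RHS

No, not on the curve


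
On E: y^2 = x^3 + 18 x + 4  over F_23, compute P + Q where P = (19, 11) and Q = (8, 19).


P != Q, so use the chord formula.
s = (y2 - y1) / (x2 - x1) = (8) / (12) mod 23 = 16
x3 = s^2 - x1 - x2 mod 23 = 16^2 - 19 - 8 = 22
y3 = s (x1 - x3) - y1 mod 23 = 16 * (19 - 22) - 11 = 10

P + Q = (22, 10)


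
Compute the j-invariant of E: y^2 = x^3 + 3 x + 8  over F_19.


Delta = -16(4 a^3 + 27 b^2) mod 19 = 17
-1728 * (4 a)^3 = -1728 * (4*3)^3 mod 19 = 18
j = 18 * 17^(-1) mod 19 = 10

j = 10 (mod 19)


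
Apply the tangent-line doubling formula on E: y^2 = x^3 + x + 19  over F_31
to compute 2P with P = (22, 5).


Doubling: s = (3 x1^2 + a) / (2 y1)
s = (3*22^2 + 1) / (2*5) mod 31 = 12
x3 = s^2 - 2 x1 mod 31 = 12^2 - 2*22 = 7
y3 = s (x1 - x3) - y1 mod 31 = 12 * (22 - 7) - 5 = 20

2P = (7, 20)


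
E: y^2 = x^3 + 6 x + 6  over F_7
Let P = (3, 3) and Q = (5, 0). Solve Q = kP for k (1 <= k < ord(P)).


Enumerate multiples of P until we hit Q = (5, 0):
  1P = (3, 3)
  2P = (5, 0)
Match found at i = 2.

k = 2


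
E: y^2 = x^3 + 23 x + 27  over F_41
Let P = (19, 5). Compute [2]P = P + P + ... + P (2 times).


k = 2 = 10_2 (binary, LSB first: 01)
Double-and-add from P = (19, 5):
  bit 0 = 0: acc unchanged = O
  bit 1 = 1: acc = O + (19, 36) = (19, 36)

2P = (19, 36)


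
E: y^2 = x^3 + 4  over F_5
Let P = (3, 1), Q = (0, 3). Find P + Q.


P != Q, so use the chord formula.
s = (y2 - y1) / (x2 - x1) = (2) / (2) mod 5 = 1
x3 = s^2 - x1 - x2 mod 5 = 1^2 - 3 - 0 = 3
y3 = s (x1 - x3) - y1 mod 5 = 1 * (3 - 3) - 1 = 4

P + Q = (3, 4)


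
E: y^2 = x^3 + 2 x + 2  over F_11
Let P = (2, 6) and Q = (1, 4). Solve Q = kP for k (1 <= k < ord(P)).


Enumerate multiples of P until we hit Q = (1, 4):
  1P = (2, 6)
  2P = (5, 7)
  3P = (9, 10)
  4P = (1, 4)
Match found at i = 4.

k = 4


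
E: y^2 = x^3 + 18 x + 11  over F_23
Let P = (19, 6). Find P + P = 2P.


Doubling: s = (3 x1^2 + a) / (2 y1)
s = (3*19^2 + 18) / (2*6) mod 23 = 17
x3 = s^2 - 2 x1 mod 23 = 17^2 - 2*19 = 21
y3 = s (x1 - x3) - y1 mod 23 = 17 * (19 - 21) - 6 = 6

2P = (21, 6)


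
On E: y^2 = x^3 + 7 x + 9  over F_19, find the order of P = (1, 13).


Compute successive multiples of P until we hit O:
  1P = (1, 13)
  2P = (14, 1)
  3P = (8, 11)
  4P = (0, 3)
  5P = (4, 14)
  6P = (12, 15)
  7P = (12, 4)
  8P = (4, 5)
  ... (continuing to 13P)
  13P = O

ord(P) = 13


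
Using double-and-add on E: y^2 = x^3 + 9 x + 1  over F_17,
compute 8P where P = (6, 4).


k = 8 = 1000_2 (binary, LSB first: 0001)
Double-and-add from P = (6, 4):
  bit 0 = 0: acc unchanged = O
  bit 1 = 0: acc unchanged = O
  bit 2 = 0: acc unchanged = O
  bit 3 = 1: acc = O + (16, 5) = (16, 5)

8P = (16, 5)


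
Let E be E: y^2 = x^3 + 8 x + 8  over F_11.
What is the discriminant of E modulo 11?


4 a^3 + 27 b^2 = 4*8^3 + 27*8^2 = 2048 + 1728 = 3776
Delta = -16 * (3776) = -60416
Delta mod 11 = 7

Delta = 7 (mod 11)


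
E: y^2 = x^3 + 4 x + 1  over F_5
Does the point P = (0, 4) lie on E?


Check whether y^2 = x^3 + 4 x + 1 (mod 5) for (x, y) = (0, 4).
LHS: y^2 = 4^2 mod 5 = 1
RHS: x^3 + 4 x + 1 = 0^3 + 4*0 + 1 mod 5 = 1
LHS = RHS

Yes, on the curve


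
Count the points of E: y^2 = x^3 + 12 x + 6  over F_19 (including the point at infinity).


For each x in F_19, count y with y^2 = x^3 + 12 x + 6 mod 19:
  x = 0: RHS = 6, y in [5, 14]  -> 2 point(s)
  x = 1: RHS = 0, y in [0]  -> 1 point(s)
  x = 2: RHS = 0, y in [0]  -> 1 point(s)
  x = 4: RHS = 4, y in [2, 17]  -> 2 point(s)
  x = 5: RHS = 1, y in [1, 18]  -> 2 point(s)
  x = 6: RHS = 9, y in [3, 16]  -> 2 point(s)
  x = 8: RHS = 6, y in [5, 14]  -> 2 point(s)
  x = 9: RHS = 7, y in [8, 11]  -> 2 point(s)
  x = 10: RHS = 5, y in [9, 10]  -> 2 point(s)
  x = 11: RHS = 6, y in [5, 14]  -> 2 point(s)
  x = 12: RHS = 16, y in [4, 15]  -> 2 point(s)
  x = 14: RHS = 11, y in [7, 12]  -> 2 point(s)
  x = 16: RHS = 0, y in [0]  -> 1 point(s)
Affine points: 23. Add the point at infinity: total = 24.

#E(F_19) = 24


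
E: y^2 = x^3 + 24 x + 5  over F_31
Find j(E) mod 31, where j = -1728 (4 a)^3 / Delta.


Delta = -16(4 a^3 + 27 b^2) mod 31 = 23
-1728 * (4 a)^3 = -1728 * (4*24)^3 mod 31 = 30
j = 30 * 23^(-1) mod 31 = 4

j = 4 (mod 31)


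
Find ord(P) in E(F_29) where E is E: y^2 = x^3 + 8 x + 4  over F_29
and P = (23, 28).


Compute successive multiples of P until we hit O:
  1P = (23, 28)
  2P = (12, 1)
  3P = (18, 8)
  4P = (4, 19)
  5P = (6, 6)
  6P = (9, 14)
  7P = (27, 26)
  8P = (1, 19)
  ... (continuing to 34P)
  34P = O

ord(P) = 34


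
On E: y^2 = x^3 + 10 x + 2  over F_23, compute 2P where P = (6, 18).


Doubling: s = (3 x1^2 + a) / (2 y1)
s = (3*6^2 + 10) / (2*18) mod 23 = 2
x3 = s^2 - 2 x1 mod 23 = 2^2 - 2*6 = 15
y3 = s (x1 - x3) - y1 mod 23 = 2 * (6 - 15) - 18 = 10

2P = (15, 10)


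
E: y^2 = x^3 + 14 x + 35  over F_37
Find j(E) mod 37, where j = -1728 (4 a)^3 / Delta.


Delta = -16(4 a^3 + 27 b^2) mod 37 = 34
-1728 * (4 a)^3 = -1728 * (4*14)^3 mod 37 = 6
j = 6 * 34^(-1) mod 37 = 35

j = 35 (mod 37)


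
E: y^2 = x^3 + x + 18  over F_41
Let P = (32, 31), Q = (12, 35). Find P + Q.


P != Q, so use the chord formula.
s = (y2 - y1) / (x2 - x1) = (4) / (21) mod 41 = 8
x3 = s^2 - x1 - x2 mod 41 = 8^2 - 32 - 12 = 20
y3 = s (x1 - x3) - y1 mod 41 = 8 * (32 - 20) - 31 = 24

P + Q = (20, 24)


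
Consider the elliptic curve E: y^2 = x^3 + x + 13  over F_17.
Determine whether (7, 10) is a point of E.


Check whether y^2 = x^3 + 1 x + 13 (mod 17) for (x, y) = (7, 10).
LHS: y^2 = 10^2 mod 17 = 15
RHS: x^3 + 1 x + 13 = 7^3 + 1*7 + 13 mod 17 = 6
LHS != RHS

No, not on the curve


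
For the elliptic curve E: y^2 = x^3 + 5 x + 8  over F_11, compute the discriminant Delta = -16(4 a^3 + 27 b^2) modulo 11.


4 a^3 + 27 b^2 = 4*5^3 + 27*8^2 = 500 + 1728 = 2228
Delta = -16 * (2228) = -35648
Delta mod 11 = 3

Delta = 3 (mod 11)


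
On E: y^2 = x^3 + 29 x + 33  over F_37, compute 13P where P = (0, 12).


k = 13 = 1101_2 (binary, LSB first: 1011)
Double-and-add from P = (0, 12):
  bit 0 = 1: acc = O + (0, 12) = (0, 12)
  bit 1 = 0: acc unchanged = (0, 12)
  bit 2 = 1: acc = (0, 12) + (1, 27) = (2, 32)
  bit 3 = 1: acc = (2, 32) + (5, 9) = (23, 18)

13P = (23, 18)


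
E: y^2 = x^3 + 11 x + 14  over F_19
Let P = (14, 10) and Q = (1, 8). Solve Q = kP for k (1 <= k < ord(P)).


Enumerate multiples of P until we hit Q = (1, 8):
  1P = (14, 10)
  2P = (15, 18)
  3P = (16, 12)
  4P = (9, 14)
  5P = (5, 17)
  6P = (6, 7)
  7P = (3, 6)
  8P = (7, 15)
  9P = (2, 14)
  10P = (1, 11)
  11P = (13, 6)
  12P = (8, 14)
  13P = (8, 5)
  14P = (13, 13)
  15P = (1, 8)
Match found at i = 15.

k = 15


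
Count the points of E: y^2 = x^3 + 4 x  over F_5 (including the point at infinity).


For each x in F_5, count y with y^2 = x^3 + 4 x + 0 mod 5:
  x = 0: RHS = 0, y in [0]  -> 1 point(s)
  x = 1: RHS = 0, y in [0]  -> 1 point(s)
  x = 2: RHS = 1, y in [1, 4]  -> 2 point(s)
  x = 3: RHS = 4, y in [2, 3]  -> 2 point(s)
  x = 4: RHS = 0, y in [0]  -> 1 point(s)
Affine points: 7. Add the point at infinity: total = 8.

#E(F_5) = 8


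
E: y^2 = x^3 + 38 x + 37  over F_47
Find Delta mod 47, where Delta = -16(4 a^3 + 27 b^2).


4 a^3 + 27 b^2 = 4*38^3 + 27*37^2 = 219488 + 36963 = 256451
Delta = -16 * (256451) = -4103216
Delta mod 47 = 25

Delta = 25 (mod 47)


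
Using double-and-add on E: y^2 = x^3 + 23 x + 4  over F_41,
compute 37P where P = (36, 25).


k = 37 = 100101_2 (binary, LSB first: 101001)
Double-and-add from P = (36, 25):
  bit 0 = 1: acc = O + (36, 25) = (36, 25)
  bit 1 = 0: acc unchanged = (36, 25)
  bit 2 = 1: acc = (36, 25) + (10, 39) = (13, 32)
  bit 3 = 0: acc unchanged = (13, 32)
  bit 4 = 0: acc unchanged = (13, 32)
  bit 5 = 1: acc = (13, 32) + (21, 20) = (40, 29)

37P = (40, 29)


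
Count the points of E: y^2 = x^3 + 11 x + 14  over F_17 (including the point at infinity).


For each x in F_17, count y with y^2 = x^3 + 11 x + 14 mod 17:
  x = 1: RHS = 9, y in [3, 14]  -> 2 point(s)
  x = 7: RHS = 9, y in [3, 14]  -> 2 point(s)
  x = 8: RHS = 2, y in [6, 11]  -> 2 point(s)
  x = 9: RHS = 9, y in [3, 14]  -> 2 point(s)
  x = 10: RHS = 2, y in [6, 11]  -> 2 point(s)
  x = 11: RHS = 4, y in [2, 15]  -> 2 point(s)
  x = 12: RHS = 4, y in [2, 15]  -> 2 point(s)
  x = 13: RHS = 8, y in [5, 12]  -> 2 point(s)
  x = 15: RHS = 1, y in [1, 16]  -> 2 point(s)
  x = 16: RHS = 2, y in [6, 11]  -> 2 point(s)
Affine points: 20. Add the point at infinity: total = 21.

#E(F_17) = 21


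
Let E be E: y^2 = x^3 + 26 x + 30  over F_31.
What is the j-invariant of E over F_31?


Delta = -16(4 a^3 + 27 b^2) mod 31 = 4
-1728 * (4 a)^3 = -1728 * (4*26)^3 mod 31 = 15
j = 15 * 4^(-1) mod 31 = 27

j = 27 (mod 31)


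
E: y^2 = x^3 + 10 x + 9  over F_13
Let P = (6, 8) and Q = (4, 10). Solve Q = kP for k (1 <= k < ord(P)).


Enumerate multiples of P until we hit Q = (4, 10):
  1P = (6, 8)
  2P = (4, 10)
Match found at i = 2.

k = 2


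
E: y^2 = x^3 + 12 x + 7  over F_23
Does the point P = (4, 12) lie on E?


Check whether y^2 = x^3 + 12 x + 7 (mod 23) for (x, y) = (4, 12).
LHS: y^2 = 12^2 mod 23 = 6
RHS: x^3 + 12 x + 7 = 4^3 + 12*4 + 7 mod 23 = 4
LHS != RHS

No, not on the curve


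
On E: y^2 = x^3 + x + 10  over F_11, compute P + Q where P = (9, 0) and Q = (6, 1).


P != Q, so use the chord formula.
s = (y2 - y1) / (x2 - x1) = (1) / (8) mod 11 = 7
x3 = s^2 - x1 - x2 mod 11 = 7^2 - 9 - 6 = 1
y3 = s (x1 - x3) - y1 mod 11 = 7 * (9 - 1) - 0 = 1

P + Q = (1, 1)


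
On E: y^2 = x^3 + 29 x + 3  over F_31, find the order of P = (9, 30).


Compute successive multiples of P until we hit O:
  1P = (9, 30)
  2P = (2, 10)
  3P = (25, 4)
  4P = (4, 20)
  5P = (22, 6)
  6P = (19, 29)
  7P = (12, 23)
  8P = (12, 8)
  ... (continuing to 15P)
  15P = O

ord(P) = 15


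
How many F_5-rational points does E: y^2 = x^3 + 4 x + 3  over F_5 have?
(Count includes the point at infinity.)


For each x in F_5, count y with y^2 = x^3 + 4 x + 3 mod 5:
  x = 2: RHS = 4, y in [2, 3]  -> 2 point(s)
Affine points: 2. Add the point at infinity: total = 3.

#E(F_5) = 3


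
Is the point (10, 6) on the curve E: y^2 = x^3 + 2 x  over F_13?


Check whether y^2 = x^3 + 2 x + 0 (mod 13) for (x, y) = (10, 6).
LHS: y^2 = 6^2 mod 13 = 10
RHS: x^3 + 2 x + 0 = 10^3 + 2*10 + 0 mod 13 = 6
LHS != RHS

No, not on the curve


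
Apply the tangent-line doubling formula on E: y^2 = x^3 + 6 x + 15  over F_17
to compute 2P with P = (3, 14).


Doubling: s = (3 x1^2 + a) / (2 y1)
s = (3*3^2 + 6) / (2*14) mod 17 = 3
x3 = s^2 - 2 x1 mod 17 = 3^2 - 2*3 = 3
y3 = s (x1 - x3) - y1 mod 17 = 3 * (3 - 3) - 14 = 3

2P = (3, 3)


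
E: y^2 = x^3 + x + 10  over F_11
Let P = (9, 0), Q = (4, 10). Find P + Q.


P != Q, so use the chord formula.
s = (y2 - y1) / (x2 - x1) = (10) / (6) mod 11 = 9
x3 = s^2 - x1 - x2 mod 11 = 9^2 - 9 - 4 = 2
y3 = s (x1 - x3) - y1 mod 11 = 9 * (9 - 2) - 0 = 8

P + Q = (2, 8)


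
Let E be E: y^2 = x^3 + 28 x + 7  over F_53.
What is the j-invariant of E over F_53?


Delta = -16(4 a^3 + 27 b^2) mod 53 = 28
-1728 * (4 a)^3 = -1728 * (4*28)^3 mod 53 = 31
j = 31 * 28^(-1) mod 53 = 3

j = 3 (mod 53)


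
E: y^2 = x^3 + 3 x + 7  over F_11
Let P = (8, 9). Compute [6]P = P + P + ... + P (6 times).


k = 6 = 110_2 (binary, LSB first: 011)
Double-and-add from P = (8, 9):
  bit 0 = 0: acc unchanged = O
  bit 1 = 1: acc = O + (10, 6) = (10, 6)
  bit 2 = 1: acc = (10, 6) + (5, 2) = (5, 9)

6P = (5, 9)


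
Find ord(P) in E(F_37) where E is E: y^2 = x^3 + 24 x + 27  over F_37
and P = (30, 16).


Compute successive multiples of P until we hit O:
  1P = (30, 16)
  2P = (10, 3)
  3P = (31, 0)
  4P = (10, 34)
  5P = (30, 21)
  6P = O

ord(P) = 6


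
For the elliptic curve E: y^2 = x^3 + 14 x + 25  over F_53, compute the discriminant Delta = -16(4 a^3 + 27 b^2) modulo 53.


4 a^3 + 27 b^2 = 4*14^3 + 27*25^2 = 10976 + 16875 = 27851
Delta = -16 * (27851) = -445616
Delta mod 53 = 8

Delta = 8 (mod 53)


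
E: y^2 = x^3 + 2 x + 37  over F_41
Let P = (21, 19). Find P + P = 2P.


Doubling: s = (3 x1^2 + a) / (2 y1)
s = (3*21^2 + 2) / (2*19) mod 41 = 23
x3 = s^2 - 2 x1 mod 41 = 23^2 - 2*21 = 36
y3 = s (x1 - x3) - y1 mod 41 = 23 * (21 - 36) - 19 = 5

2P = (36, 5)


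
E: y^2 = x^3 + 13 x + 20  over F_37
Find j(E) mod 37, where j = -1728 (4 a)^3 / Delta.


Delta = -16(4 a^3 + 27 b^2) mod 37 = 19
-1728 * (4 a)^3 = -1728 * (4*13)^3 mod 37 = 14
j = 14 * 19^(-1) mod 37 = 28

j = 28 (mod 37)


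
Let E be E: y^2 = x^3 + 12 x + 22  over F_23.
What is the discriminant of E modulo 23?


4 a^3 + 27 b^2 = 4*12^3 + 27*22^2 = 6912 + 13068 = 19980
Delta = -16 * (19980) = -319680
Delta mod 23 = 20

Delta = 20 (mod 23)


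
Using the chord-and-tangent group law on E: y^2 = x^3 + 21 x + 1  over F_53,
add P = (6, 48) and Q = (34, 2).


P != Q, so use the chord formula.
s = (y2 - y1) / (x2 - x1) = (7) / (28) mod 53 = 40
x3 = s^2 - x1 - x2 mod 53 = 40^2 - 6 - 34 = 23
y3 = s (x1 - x3) - y1 mod 53 = 40 * (6 - 23) - 48 = 14

P + Q = (23, 14)


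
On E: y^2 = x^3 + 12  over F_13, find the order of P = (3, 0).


Compute successive multiples of P until we hit O:
  1P = (3, 0)
  2P = O

ord(P) = 2


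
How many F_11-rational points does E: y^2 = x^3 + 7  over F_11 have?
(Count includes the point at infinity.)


For each x in F_11, count y with y^2 = x^3 + 0 x + 7 mod 11:
  x = 2: RHS = 4, y in [2, 9]  -> 2 point(s)
  x = 3: RHS = 1, y in [1, 10]  -> 2 point(s)
  x = 4: RHS = 5, y in [4, 7]  -> 2 point(s)
  x = 5: RHS = 0, y in [0]  -> 1 point(s)
  x = 6: RHS = 3, y in [5, 6]  -> 2 point(s)
  x = 7: RHS = 9, y in [3, 8]  -> 2 point(s)
Affine points: 11. Add the point at infinity: total = 12.

#E(F_11) = 12


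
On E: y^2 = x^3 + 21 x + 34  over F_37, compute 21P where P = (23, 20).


k = 21 = 10101_2 (binary, LSB first: 10101)
Double-and-add from P = (23, 20):
  bit 0 = 1: acc = O + (23, 20) = (23, 20)
  bit 1 = 0: acc unchanged = (23, 20)
  bit 2 = 1: acc = (23, 20) + (2, 26) = (0, 21)
  bit 3 = 0: acc unchanged = (0, 21)
  bit 4 = 1: acc = (0, 21) + (31, 5) = (9, 29)

21P = (9, 29)


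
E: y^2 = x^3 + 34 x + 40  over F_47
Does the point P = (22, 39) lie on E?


Check whether y^2 = x^3 + 34 x + 40 (mod 47) for (x, y) = (22, 39).
LHS: y^2 = 39^2 mod 47 = 17
RHS: x^3 + 34 x + 40 = 22^3 + 34*22 + 40 mod 47 = 15
LHS != RHS

No, not on the curve


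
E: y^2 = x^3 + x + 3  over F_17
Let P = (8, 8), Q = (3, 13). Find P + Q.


P != Q, so use the chord formula.
s = (y2 - y1) / (x2 - x1) = (5) / (12) mod 17 = 16
x3 = s^2 - x1 - x2 mod 17 = 16^2 - 8 - 3 = 7
y3 = s (x1 - x3) - y1 mod 17 = 16 * (8 - 7) - 8 = 8

P + Q = (7, 8)


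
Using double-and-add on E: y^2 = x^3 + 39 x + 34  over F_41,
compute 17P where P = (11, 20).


k = 17 = 10001_2 (binary, LSB first: 10001)
Double-and-add from P = (11, 20):
  bit 0 = 1: acc = O + (11, 20) = (11, 20)
  bit 1 = 0: acc unchanged = (11, 20)
  bit 2 = 0: acc unchanged = (11, 20)
  bit 3 = 0: acc unchanged = (11, 20)
  bit 4 = 1: acc = (11, 20) + (6, 19) = (6, 22)

17P = (6, 22)


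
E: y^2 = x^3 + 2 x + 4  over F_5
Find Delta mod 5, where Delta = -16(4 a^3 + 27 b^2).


4 a^3 + 27 b^2 = 4*2^3 + 27*4^2 = 32 + 432 = 464
Delta = -16 * (464) = -7424
Delta mod 5 = 1

Delta = 1 (mod 5)


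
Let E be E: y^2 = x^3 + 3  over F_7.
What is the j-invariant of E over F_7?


Delta = -16(4 a^3 + 27 b^2) mod 7 = 4
-1728 * (4 a)^3 = -1728 * (4*0)^3 mod 7 = 0
j = 0 * 4^(-1) mod 7 = 0

j = 0 (mod 7)


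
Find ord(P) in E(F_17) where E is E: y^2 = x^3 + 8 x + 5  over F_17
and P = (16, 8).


Compute successive multiples of P until we hit O:
  1P = (16, 8)
  2P = (4, 13)
  3P = (15, 10)
  4P = (7, 8)
  5P = (11, 9)
  6P = (5, 0)
  7P = (11, 8)
  8P = (7, 9)
  ... (continuing to 12P)
  12P = O

ord(P) = 12


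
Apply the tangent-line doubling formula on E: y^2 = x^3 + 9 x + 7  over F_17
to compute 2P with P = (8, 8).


Doubling: s = (3 x1^2 + a) / (2 y1)
s = (3*8^2 + 9) / (2*8) mod 17 = 3
x3 = s^2 - 2 x1 mod 17 = 3^2 - 2*8 = 10
y3 = s (x1 - x3) - y1 mod 17 = 3 * (8 - 10) - 8 = 3

2P = (10, 3)


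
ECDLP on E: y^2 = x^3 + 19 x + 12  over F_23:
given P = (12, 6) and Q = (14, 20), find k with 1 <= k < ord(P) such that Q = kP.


Enumerate multiples of P until we hit Q = (14, 20):
  1P = (12, 6)
  2P = (1, 3)
  3P = (0, 14)
  4P = (14, 3)
  5P = (5, 18)
  6P = (8, 20)
  7P = (21, 14)
  8P = (3, 2)
  9P = (17, 2)
  10P = (2, 9)
  11P = (13, 15)
  12P = (10, 12)
  13P = (10, 11)
  14P = (13, 8)
  15P = (2, 14)
  16P = (17, 21)
  17P = (3, 21)
  18P = (21, 9)
  19P = (8, 3)
  20P = (5, 5)
  21P = (14, 20)
Match found at i = 21.

k = 21


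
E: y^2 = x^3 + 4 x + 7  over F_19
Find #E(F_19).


For each x in F_19, count y with y^2 = x^3 + 4 x + 7 mod 19:
  x = 0: RHS = 7, y in [8, 11]  -> 2 point(s)
  x = 2: RHS = 4, y in [2, 17]  -> 2 point(s)
  x = 4: RHS = 11, y in [7, 12]  -> 2 point(s)
  x = 5: RHS = 0, y in [0]  -> 1 point(s)
  x = 6: RHS = 0, y in [0]  -> 1 point(s)
  x = 7: RHS = 17, y in [6, 13]  -> 2 point(s)
  x = 8: RHS = 0, y in [0]  -> 1 point(s)
  x = 12: RHS = 16, y in [4, 15]  -> 2 point(s)
  x = 16: RHS = 6, y in [5, 14]  -> 2 point(s)
Affine points: 15. Add the point at infinity: total = 16.

#E(F_19) = 16


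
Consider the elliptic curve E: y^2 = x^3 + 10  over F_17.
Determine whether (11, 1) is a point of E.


Check whether y^2 = x^3 + 0 x + 10 (mod 17) for (x, y) = (11, 1).
LHS: y^2 = 1^2 mod 17 = 1
RHS: x^3 + 0 x + 10 = 11^3 + 0*11 + 10 mod 17 = 15
LHS != RHS

No, not on the curve


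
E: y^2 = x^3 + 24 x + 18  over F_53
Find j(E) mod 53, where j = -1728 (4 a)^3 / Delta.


Delta = -16(4 a^3 + 27 b^2) mod 53 = 51
-1728 * (4 a)^3 = -1728 * (4*24)^3 mod 53 = 41
j = 41 * 51^(-1) mod 53 = 6

j = 6 (mod 53)


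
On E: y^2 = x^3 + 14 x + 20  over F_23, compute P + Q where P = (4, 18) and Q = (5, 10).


P != Q, so use the chord formula.
s = (y2 - y1) / (x2 - x1) = (15) / (1) mod 23 = 15
x3 = s^2 - x1 - x2 mod 23 = 15^2 - 4 - 5 = 9
y3 = s (x1 - x3) - y1 mod 23 = 15 * (4 - 9) - 18 = 22

P + Q = (9, 22)


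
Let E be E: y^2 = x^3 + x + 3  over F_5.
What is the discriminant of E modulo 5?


4 a^3 + 27 b^2 = 4*1^3 + 27*3^2 = 4 + 243 = 247
Delta = -16 * (247) = -3952
Delta mod 5 = 3

Delta = 3 (mod 5)


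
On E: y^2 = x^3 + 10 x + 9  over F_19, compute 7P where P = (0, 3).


k = 7 = 111_2 (binary, LSB first: 111)
Double-and-add from P = (0, 3):
  bit 0 = 1: acc = O + (0, 3) = (0, 3)
  bit 1 = 1: acc = (0, 3) + (7, 17) = (16, 3)
  bit 2 = 1: acc = (16, 3) + (3, 16) = (1, 1)

7P = (1, 1)


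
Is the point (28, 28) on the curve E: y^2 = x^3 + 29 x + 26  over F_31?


Check whether y^2 = x^3 + 29 x + 26 (mod 31) for (x, y) = (28, 28).
LHS: y^2 = 28^2 mod 31 = 9
RHS: x^3 + 29 x + 26 = 28^3 + 29*28 + 26 mod 31 = 5
LHS != RHS

No, not on the curve


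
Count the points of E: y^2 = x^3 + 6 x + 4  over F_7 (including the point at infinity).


For each x in F_7, count y with y^2 = x^3 + 6 x + 4 mod 7:
  x = 0: RHS = 4, y in [2, 5]  -> 2 point(s)
  x = 1: RHS = 4, y in [2, 5]  -> 2 point(s)
  x = 3: RHS = 0, y in [0]  -> 1 point(s)
  x = 4: RHS = 1, y in [1, 6]  -> 2 point(s)
  x = 6: RHS = 4, y in [2, 5]  -> 2 point(s)
Affine points: 9. Add the point at infinity: total = 10.

#E(F_7) = 10


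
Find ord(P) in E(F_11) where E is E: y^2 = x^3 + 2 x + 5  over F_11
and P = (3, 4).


Compute successive multiples of P until we hit O:
  1P = (3, 4)
  2P = (8, 4)
  3P = (0, 7)
  4P = (9, 2)
  5P = (4, 0)
  6P = (9, 9)
  7P = (0, 4)
  8P = (8, 7)
  ... (continuing to 10P)
  10P = O

ord(P) = 10


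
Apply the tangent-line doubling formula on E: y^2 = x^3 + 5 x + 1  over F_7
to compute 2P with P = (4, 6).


Doubling: s = (3 x1^2 + a) / (2 y1)
s = (3*4^2 + 5) / (2*6) mod 7 = 5
x3 = s^2 - 2 x1 mod 7 = 5^2 - 2*4 = 3
y3 = s (x1 - x3) - y1 mod 7 = 5 * (4 - 3) - 6 = 6

2P = (3, 6)


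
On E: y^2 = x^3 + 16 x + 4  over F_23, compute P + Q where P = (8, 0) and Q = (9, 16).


P != Q, so use the chord formula.
s = (y2 - y1) / (x2 - x1) = (16) / (1) mod 23 = 16
x3 = s^2 - x1 - x2 mod 23 = 16^2 - 8 - 9 = 9
y3 = s (x1 - x3) - y1 mod 23 = 16 * (8 - 9) - 0 = 7

P + Q = (9, 7)


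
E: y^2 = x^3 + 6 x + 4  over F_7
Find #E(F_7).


For each x in F_7, count y with y^2 = x^3 + 6 x + 4 mod 7:
  x = 0: RHS = 4, y in [2, 5]  -> 2 point(s)
  x = 1: RHS = 4, y in [2, 5]  -> 2 point(s)
  x = 3: RHS = 0, y in [0]  -> 1 point(s)
  x = 4: RHS = 1, y in [1, 6]  -> 2 point(s)
  x = 6: RHS = 4, y in [2, 5]  -> 2 point(s)
Affine points: 9. Add the point at infinity: total = 10.

#E(F_7) = 10


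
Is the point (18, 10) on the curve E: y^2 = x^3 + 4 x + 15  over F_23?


Check whether y^2 = x^3 + 4 x + 15 (mod 23) for (x, y) = (18, 10).
LHS: y^2 = 10^2 mod 23 = 8
RHS: x^3 + 4 x + 15 = 18^3 + 4*18 + 15 mod 23 = 8
LHS = RHS

Yes, on the curve


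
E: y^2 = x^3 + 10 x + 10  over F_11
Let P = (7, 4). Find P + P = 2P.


Doubling: s = (3 x1^2 + a) / (2 y1)
s = (3*7^2 + 10) / (2*4) mod 11 = 10
x3 = s^2 - 2 x1 mod 11 = 10^2 - 2*7 = 9
y3 = s (x1 - x3) - y1 mod 11 = 10 * (7 - 9) - 4 = 9

2P = (9, 9)


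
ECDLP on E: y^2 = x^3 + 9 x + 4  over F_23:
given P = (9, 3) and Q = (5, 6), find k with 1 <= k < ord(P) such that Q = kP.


Enumerate multiples of P until we hit Q = (5, 6):
  1P = (9, 3)
  2P = (21, 22)
  3P = (11, 13)
  4P = (5, 17)
  5P = (4, 14)
  6P = (13, 15)
  7P = (10, 17)
  8P = (16, 14)
  9P = (0, 21)
  10P = (18, 15)
  11P = (8, 6)
  12P = (15, 15)
  13P = (3, 9)
  14P = (12, 0)
  15P = (3, 14)
  16P = (15, 8)
  17P = (8, 17)
  18P = (18, 8)
  19P = (0, 2)
  20P = (16, 9)
  21P = (10, 6)
  22P = (13, 8)
  23P = (4, 9)
  24P = (5, 6)
Match found at i = 24.

k = 24


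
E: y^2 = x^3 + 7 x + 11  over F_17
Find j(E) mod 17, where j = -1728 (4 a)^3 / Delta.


Delta = -16(4 a^3 + 27 b^2) mod 17 = 15
-1728 * (4 a)^3 = -1728 * (4*7)^3 mod 17 = 13
j = 13 * 15^(-1) mod 17 = 2

j = 2 (mod 17)


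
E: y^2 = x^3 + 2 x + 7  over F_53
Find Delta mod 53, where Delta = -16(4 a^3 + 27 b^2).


4 a^3 + 27 b^2 = 4*2^3 + 27*7^2 = 32 + 1323 = 1355
Delta = -16 * (1355) = -21680
Delta mod 53 = 50

Delta = 50 (mod 53)


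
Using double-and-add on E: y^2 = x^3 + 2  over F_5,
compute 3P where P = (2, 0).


k = 3 = 11_2 (binary, LSB first: 11)
Double-and-add from P = (2, 0):
  bit 0 = 1: acc = O + (2, 0) = (2, 0)
  bit 1 = 1: acc = (2, 0) + O = (2, 0)

3P = (2, 0)


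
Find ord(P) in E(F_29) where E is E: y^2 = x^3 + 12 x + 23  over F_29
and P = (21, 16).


Compute successive multiples of P until we hit O:
  1P = (21, 16)
  2P = (0, 20)
  3P = (1, 23)
  4P = (23, 5)
  5P = (8, 14)
  6P = (5, 11)
  7P = (27, 22)
  8P = (11, 23)
  ... (continuing to 25P)
  25P = O

ord(P) = 25


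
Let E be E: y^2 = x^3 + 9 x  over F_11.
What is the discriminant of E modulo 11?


4 a^3 + 27 b^2 = 4*9^3 + 27*0^2 = 2916 + 0 = 2916
Delta = -16 * (2916) = -46656
Delta mod 11 = 6

Delta = 6 (mod 11)


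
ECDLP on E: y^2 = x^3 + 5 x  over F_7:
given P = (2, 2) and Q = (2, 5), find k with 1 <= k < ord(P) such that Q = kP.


Enumerate multiples of P until we hit Q = (2, 5):
  1P = (2, 2)
  2P = (4, 0)
  3P = (2, 5)
Match found at i = 3.

k = 3


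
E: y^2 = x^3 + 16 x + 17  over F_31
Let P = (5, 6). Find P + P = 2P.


Doubling: s = (3 x1^2 + a) / (2 y1)
s = (3*5^2 + 16) / (2*6) mod 31 = 5
x3 = s^2 - 2 x1 mod 31 = 5^2 - 2*5 = 15
y3 = s (x1 - x3) - y1 mod 31 = 5 * (5 - 15) - 6 = 6

2P = (15, 6)


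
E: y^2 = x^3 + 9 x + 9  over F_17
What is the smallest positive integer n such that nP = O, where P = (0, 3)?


Compute successive multiples of P until we hit O:
  1P = (0, 3)
  2P = (15, 0)
  3P = (0, 14)
  4P = O

ord(P) = 4


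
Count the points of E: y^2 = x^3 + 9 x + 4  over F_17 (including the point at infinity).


For each x in F_17, count y with y^2 = x^3 + 9 x + 4 mod 17:
  x = 0: RHS = 4, y in [2, 15]  -> 2 point(s)
  x = 2: RHS = 13, y in [8, 9]  -> 2 point(s)
  x = 4: RHS = 2, y in [6, 11]  -> 2 point(s)
  x = 5: RHS = 4, y in [2, 15]  -> 2 point(s)
  x = 6: RHS = 2, y in [6, 11]  -> 2 point(s)
  x = 7: RHS = 2, y in [6, 11]  -> 2 point(s)
  x = 9: RHS = 15, y in [7, 10]  -> 2 point(s)
  x = 12: RHS = 4, y in [2, 15]  -> 2 point(s)
  x = 14: RHS = 1, y in [1, 16]  -> 2 point(s)
Affine points: 18. Add the point at infinity: total = 19.

#E(F_17) = 19


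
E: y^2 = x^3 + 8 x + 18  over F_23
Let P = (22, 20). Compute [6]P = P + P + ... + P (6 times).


k = 6 = 110_2 (binary, LSB first: 011)
Double-and-add from P = (22, 20):
  bit 0 = 0: acc unchanged = O
  bit 1 = 1: acc = O + (6, 12) = (6, 12)
  bit 2 = 1: acc = (6, 12) + (12, 5) = (7, 16)

6P = (7, 16)


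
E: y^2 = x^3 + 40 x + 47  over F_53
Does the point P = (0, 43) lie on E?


Check whether y^2 = x^3 + 40 x + 47 (mod 53) for (x, y) = (0, 43).
LHS: y^2 = 43^2 mod 53 = 47
RHS: x^3 + 40 x + 47 = 0^3 + 40*0 + 47 mod 53 = 47
LHS = RHS

Yes, on the curve


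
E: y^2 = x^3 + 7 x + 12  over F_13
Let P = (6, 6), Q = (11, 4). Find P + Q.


P != Q, so use the chord formula.
s = (y2 - y1) / (x2 - x1) = (11) / (5) mod 13 = 10
x3 = s^2 - x1 - x2 mod 13 = 10^2 - 6 - 11 = 5
y3 = s (x1 - x3) - y1 mod 13 = 10 * (6 - 5) - 6 = 4

P + Q = (5, 4)


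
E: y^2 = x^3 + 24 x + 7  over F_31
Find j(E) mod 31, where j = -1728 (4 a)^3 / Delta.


Delta = -16(4 a^3 + 27 b^2) mod 31 = 9
-1728 * (4 a)^3 = -1728 * (4*24)^3 mod 31 = 30
j = 30 * 9^(-1) mod 31 = 24

j = 24 (mod 31)
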